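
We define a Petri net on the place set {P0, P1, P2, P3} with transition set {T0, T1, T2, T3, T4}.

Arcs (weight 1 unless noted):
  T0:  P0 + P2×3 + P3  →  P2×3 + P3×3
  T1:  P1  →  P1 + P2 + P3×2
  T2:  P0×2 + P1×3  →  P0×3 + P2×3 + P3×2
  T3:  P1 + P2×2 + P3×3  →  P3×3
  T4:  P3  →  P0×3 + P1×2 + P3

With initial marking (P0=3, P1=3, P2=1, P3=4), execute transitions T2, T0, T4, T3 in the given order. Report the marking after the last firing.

step 1: fire T2:  (P0=3, P1=3, P2=1, P3=4) → (P0=4, P1=0, P2=4, P3=6)
step 2: fire T0:  (P0=4, P1=0, P2=4, P3=6) → (P0=3, P1=0, P2=4, P3=8)
step 3: fire T4:  (P0=3, P1=0, P2=4, P3=8) → (P0=6, P1=2, P2=4, P3=8)
step 4: fire T3:  (P0=6, P1=2, P2=4, P3=8) → (P0=6, P1=1, P2=2, P3=8)

(P0=6, P1=1, P2=2, P3=8)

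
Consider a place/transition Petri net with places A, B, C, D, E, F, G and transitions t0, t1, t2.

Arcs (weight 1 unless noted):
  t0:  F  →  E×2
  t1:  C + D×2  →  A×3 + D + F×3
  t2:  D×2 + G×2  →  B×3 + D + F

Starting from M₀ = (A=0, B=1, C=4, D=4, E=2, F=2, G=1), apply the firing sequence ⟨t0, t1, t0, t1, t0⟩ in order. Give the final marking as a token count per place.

(A=6, B=1, C=2, D=2, E=8, F=5, G=1)

step 1: fire t0:  (A=0, B=1, C=4, D=4, E=2, F=2, G=1) → (A=0, B=1, C=4, D=4, E=4, F=1, G=1)
step 2: fire t1:  (A=0, B=1, C=4, D=4, E=4, F=1, G=1) → (A=3, B=1, C=3, D=3, E=4, F=4, G=1)
step 3: fire t0:  (A=3, B=1, C=3, D=3, E=4, F=4, G=1) → (A=3, B=1, C=3, D=3, E=6, F=3, G=1)
step 4: fire t1:  (A=3, B=1, C=3, D=3, E=6, F=3, G=1) → (A=6, B=1, C=2, D=2, E=6, F=6, G=1)
step 5: fire t0:  (A=6, B=1, C=2, D=2, E=6, F=6, G=1) → (A=6, B=1, C=2, D=2, E=8, F=5, G=1)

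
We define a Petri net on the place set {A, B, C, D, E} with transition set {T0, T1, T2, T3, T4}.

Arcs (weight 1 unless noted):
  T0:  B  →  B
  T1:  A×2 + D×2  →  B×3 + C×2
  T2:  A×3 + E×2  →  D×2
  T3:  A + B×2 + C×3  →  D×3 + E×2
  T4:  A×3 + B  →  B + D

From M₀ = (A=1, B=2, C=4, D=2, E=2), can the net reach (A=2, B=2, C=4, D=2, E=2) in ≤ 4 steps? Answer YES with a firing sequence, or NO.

depth 0: 1 marking
depth 1: 2 markings reached so far
depth 2: 2 markings reached so far
(frontier empty at depth 2; search complete)
target is not among the 2 markings reachable within 4 steps

NO — not reachable within 4 firings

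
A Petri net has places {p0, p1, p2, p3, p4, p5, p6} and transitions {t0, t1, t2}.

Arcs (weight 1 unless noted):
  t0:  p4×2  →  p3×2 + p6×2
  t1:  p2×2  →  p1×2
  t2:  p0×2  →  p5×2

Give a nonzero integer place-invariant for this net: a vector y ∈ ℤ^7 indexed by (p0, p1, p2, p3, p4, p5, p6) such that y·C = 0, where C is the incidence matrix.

y = (p0:0, p1:1, p2:1, p3:0, p4:0, p5:0, p6:0)

Incidence matrix C (rows=places, cols=transitions):
       t0   t1   t2
   p0   0    0   -2
   p1   0    2    0
   p2   0   -2    0
   p3   2    0    0
   p4  -2    0    0
   p5   0    0    2
   p6   2    0    0

Candidate y = [0, 1, 1, 0, 0, 0, 0]; check y·C column-wise:
  col t0: 1·0 + 1·0 + 0·2 + 0·-2 + 0·2 = 0
  col t1: 1·2 + 1·-2 = 0
  col t2: 0·-2 + 1·0 + 1·0 + 0·2 = 0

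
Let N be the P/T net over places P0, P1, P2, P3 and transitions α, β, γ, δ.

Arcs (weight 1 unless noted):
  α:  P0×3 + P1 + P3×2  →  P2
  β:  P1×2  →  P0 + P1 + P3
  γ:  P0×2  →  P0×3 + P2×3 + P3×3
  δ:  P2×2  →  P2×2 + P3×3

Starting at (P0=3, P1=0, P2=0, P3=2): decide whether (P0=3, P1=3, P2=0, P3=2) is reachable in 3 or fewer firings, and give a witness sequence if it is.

depth 0: 1 marking
depth 1: 2 markings reached so far
depth 2: 4 markings reached so far
depth 3: 7 markings reached so far
target is not among the 7 markings reachable within 3 steps

NO — not reachable within 3 firings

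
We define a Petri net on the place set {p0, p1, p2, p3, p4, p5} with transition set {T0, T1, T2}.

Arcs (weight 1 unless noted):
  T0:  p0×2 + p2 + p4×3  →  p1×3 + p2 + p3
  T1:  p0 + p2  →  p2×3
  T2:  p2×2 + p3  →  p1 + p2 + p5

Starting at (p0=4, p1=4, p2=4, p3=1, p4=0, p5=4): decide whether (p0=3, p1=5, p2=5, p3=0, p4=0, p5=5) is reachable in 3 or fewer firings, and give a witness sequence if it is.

step 1: fire T1:  (p0=4, p1=4, p2=4, p3=1, p4=0, p5=4) → (p0=3, p1=4, p2=6, p3=1, p4=0, p5=4)
step 2: fire T2:  (p0=3, p1=4, p2=6, p3=1, p4=0, p5=4) → (p0=3, p1=5, p2=5, p3=0, p4=0, p5=5)

YES — reachable via ⟨T1, T2⟩ (2 firings)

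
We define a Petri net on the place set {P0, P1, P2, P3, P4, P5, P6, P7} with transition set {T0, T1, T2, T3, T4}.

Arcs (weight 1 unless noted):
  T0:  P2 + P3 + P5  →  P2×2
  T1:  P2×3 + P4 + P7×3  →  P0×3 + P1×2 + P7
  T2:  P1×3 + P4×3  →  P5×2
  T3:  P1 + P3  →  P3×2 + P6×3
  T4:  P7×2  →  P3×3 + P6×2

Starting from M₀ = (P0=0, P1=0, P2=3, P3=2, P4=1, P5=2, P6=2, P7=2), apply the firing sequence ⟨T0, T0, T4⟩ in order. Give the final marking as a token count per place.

step 1: fire T0:  (P0=0, P1=0, P2=3, P3=2, P4=1, P5=2, P6=2, P7=2) → (P0=0, P1=0, P2=4, P3=1, P4=1, P5=1, P6=2, P7=2)
step 2: fire T0:  (P0=0, P1=0, P2=4, P3=1, P4=1, P5=1, P6=2, P7=2) → (P0=0, P1=0, P2=5, P3=0, P4=1, P5=0, P6=2, P7=2)
step 3: fire T4:  (P0=0, P1=0, P2=5, P3=0, P4=1, P5=0, P6=2, P7=2) → (P0=0, P1=0, P2=5, P3=3, P4=1, P5=0, P6=4, P7=0)

(P0=0, P1=0, P2=5, P3=3, P4=1, P5=0, P6=4, P7=0)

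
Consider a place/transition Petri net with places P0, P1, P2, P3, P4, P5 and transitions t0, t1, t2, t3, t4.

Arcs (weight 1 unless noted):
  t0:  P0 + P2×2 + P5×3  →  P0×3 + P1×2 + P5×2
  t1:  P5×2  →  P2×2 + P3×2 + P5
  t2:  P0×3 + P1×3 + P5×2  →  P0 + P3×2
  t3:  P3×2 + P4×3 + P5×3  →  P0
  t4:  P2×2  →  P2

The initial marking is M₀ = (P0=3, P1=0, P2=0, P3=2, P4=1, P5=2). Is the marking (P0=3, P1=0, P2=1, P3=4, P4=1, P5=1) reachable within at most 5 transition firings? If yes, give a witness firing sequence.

YES — reachable via ⟨t1, t4⟩ (2 firings)

step 1: fire t1:  (P0=3, P1=0, P2=0, P3=2, P4=1, P5=2) → (P0=3, P1=0, P2=2, P3=4, P4=1, P5=1)
step 2: fire t4:  (P0=3, P1=0, P2=2, P3=4, P4=1, P5=1) → (P0=3, P1=0, P2=1, P3=4, P4=1, P5=1)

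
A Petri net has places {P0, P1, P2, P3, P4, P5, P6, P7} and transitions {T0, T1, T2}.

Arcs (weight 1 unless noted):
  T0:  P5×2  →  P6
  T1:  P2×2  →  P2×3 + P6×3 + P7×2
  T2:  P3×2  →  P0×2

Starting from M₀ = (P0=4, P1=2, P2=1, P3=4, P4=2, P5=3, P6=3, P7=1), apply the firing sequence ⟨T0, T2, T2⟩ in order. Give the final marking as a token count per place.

(P0=8, P1=2, P2=1, P3=0, P4=2, P5=1, P6=4, P7=1)

step 1: fire T0:  (P0=4, P1=2, P2=1, P3=4, P4=2, P5=3, P6=3, P7=1) → (P0=4, P1=2, P2=1, P3=4, P4=2, P5=1, P6=4, P7=1)
step 2: fire T2:  (P0=4, P1=2, P2=1, P3=4, P4=2, P5=1, P6=4, P7=1) → (P0=6, P1=2, P2=1, P3=2, P4=2, P5=1, P6=4, P7=1)
step 3: fire T2:  (P0=6, P1=2, P2=1, P3=2, P4=2, P5=1, P6=4, P7=1) → (P0=8, P1=2, P2=1, P3=0, P4=2, P5=1, P6=4, P7=1)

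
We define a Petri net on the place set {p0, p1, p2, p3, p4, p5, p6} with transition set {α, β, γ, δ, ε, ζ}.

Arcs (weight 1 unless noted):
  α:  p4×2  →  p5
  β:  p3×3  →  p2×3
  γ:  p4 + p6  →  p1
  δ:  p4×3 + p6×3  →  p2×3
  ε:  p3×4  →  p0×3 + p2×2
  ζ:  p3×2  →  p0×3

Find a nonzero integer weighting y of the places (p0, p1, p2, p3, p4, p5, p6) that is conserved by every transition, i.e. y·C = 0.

Incidence matrix C (rows=places, cols=transitions):
        α    β    γ    δ    ε    ζ
   p0   0    0    0    0    3    3
   p1   0    0    1    0    0    0
   p2   0    3    0    3    2    0
   p3   0   -3    0    0   -4   -2
   p4  -2    0   -1   -3    0    0
   p5   1    0    0    0    0    0
   p6   0    0   -1   -3    0    0

Candidate y = [2, 3, 3, 3, 3, 6, 0]; check y·C column-wise:
  col α: 2·0 + 3·0 + 3·0 + 3·0 + 3·-2 + 6·1 = 0
  col β: 2·0 + 3·0 + 3·3 + 3·-3 + 3·0 + 6·0 = 0
  col γ: 2·0 + 3·1 + 3·0 + 3·0 + 3·-1 + 6·0 + 0·-1 = 0
  col δ: 2·0 + 3·0 + 3·3 + 3·0 + 3·-3 + 6·0 + 0·-3 = 0
  col ε: 2·3 + 3·0 + 3·2 + 3·-4 + 3·0 + 6·0 = 0
  col ζ: 2·3 + 3·0 + 3·0 + 3·-2 + 3·0 + 6·0 = 0

y = (p0:2, p1:3, p2:3, p3:3, p4:3, p5:6, p6:0)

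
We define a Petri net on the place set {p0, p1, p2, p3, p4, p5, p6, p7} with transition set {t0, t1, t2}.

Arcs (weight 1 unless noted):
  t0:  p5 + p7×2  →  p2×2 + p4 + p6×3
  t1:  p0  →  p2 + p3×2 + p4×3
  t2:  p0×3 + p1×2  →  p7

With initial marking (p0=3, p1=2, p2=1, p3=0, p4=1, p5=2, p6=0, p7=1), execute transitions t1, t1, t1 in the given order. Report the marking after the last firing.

step 1: fire t1:  (p0=3, p1=2, p2=1, p3=0, p4=1, p5=2, p6=0, p7=1) → (p0=2, p1=2, p2=2, p3=2, p4=4, p5=2, p6=0, p7=1)
step 2: fire t1:  (p0=2, p1=2, p2=2, p3=2, p4=4, p5=2, p6=0, p7=1) → (p0=1, p1=2, p2=3, p3=4, p4=7, p5=2, p6=0, p7=1)
step 3: fire t1:  (p0=1, p1=2, p2=3, p3=4, p4=7, p5=2, p6=0, p7=1) → (p0=0, p1=2, p2=4, p3=6, p4=10, p5=2, p6=0, p7=1)

(p0=0, p1=2, p2=4, p3=6, p4=10, p5=2, p6=0, p7=1)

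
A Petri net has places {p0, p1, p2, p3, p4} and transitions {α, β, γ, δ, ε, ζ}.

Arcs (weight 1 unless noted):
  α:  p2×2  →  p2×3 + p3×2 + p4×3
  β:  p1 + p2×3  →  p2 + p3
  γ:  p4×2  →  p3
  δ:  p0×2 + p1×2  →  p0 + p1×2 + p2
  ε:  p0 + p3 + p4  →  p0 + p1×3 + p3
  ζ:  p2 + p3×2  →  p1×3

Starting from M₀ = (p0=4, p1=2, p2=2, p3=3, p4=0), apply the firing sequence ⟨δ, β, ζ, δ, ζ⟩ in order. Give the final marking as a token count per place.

step 1: fire δ:  (p0=4, p1=2, p2=2, p3=3, p4=0) → (p0=3, p1=2, p2=3, p3=3, p4=0)
step 2: fire β:  (p0=3, p1=2, p2=3, p3=3, p4=0) → (p0=3, p1=1, p2=1, p3=4, p4=0)
step 3: fire ζ:  (p0=3, p1=1, p2=1, p3=4, p4=0) → (p0=3, p1=4, p2=0, p3=2, p4=0)
step 4: fire δ:  (p0=3, p1=4, p2=0, p3=2, p4=0) → (p0=2, p1=4, p2=1, p3=2, p4=0)
step 5: fire ζ:  (p0=2, p1=4, p2=1, p3=2, p4=0) → (p0=2, p1=7, p2=0, p3=0, p4=0)

(p0=2, p1=7, p2=0, p3=0, p4=0)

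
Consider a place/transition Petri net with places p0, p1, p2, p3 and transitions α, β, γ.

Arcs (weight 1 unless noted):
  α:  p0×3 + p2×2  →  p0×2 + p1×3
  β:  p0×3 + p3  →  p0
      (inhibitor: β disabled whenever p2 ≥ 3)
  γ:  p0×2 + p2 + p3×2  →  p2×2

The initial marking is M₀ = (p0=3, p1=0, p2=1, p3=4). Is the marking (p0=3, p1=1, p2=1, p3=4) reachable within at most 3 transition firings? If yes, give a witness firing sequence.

NO — not reachable within 3 firings

depth 0: 1 marking
depth 1: 3 markings reached so far
depth 2: 3 markings reached so far
(frontier empty at depth 2; search complete)
target is not among the 3 markings reachable within 3 steps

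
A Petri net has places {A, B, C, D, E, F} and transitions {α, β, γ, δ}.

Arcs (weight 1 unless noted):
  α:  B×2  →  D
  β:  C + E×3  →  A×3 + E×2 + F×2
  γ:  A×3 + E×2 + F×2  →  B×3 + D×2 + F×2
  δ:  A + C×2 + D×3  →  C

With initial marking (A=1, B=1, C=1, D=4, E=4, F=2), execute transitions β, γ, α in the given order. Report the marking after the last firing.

step 1: fire β:  (A=1, B=1, C=1, D=4, E=4, F=2) → (A=4, B=1, C=0, D=4, E=3, F=4)
step 2: fire γ:  (A=4, B=1, C=0, D=4, E=3, F=4) → (A=1, B=4, C=0, D=6, E=1, F=4)
step 3: fire α:  (A=1, B=4, C=0, D=6, E=1, F=4) → (A=1, B=2, C=0, D=7, E=1, F=4)

(A=1, B=2, C=0, D=7, E=1, F=4)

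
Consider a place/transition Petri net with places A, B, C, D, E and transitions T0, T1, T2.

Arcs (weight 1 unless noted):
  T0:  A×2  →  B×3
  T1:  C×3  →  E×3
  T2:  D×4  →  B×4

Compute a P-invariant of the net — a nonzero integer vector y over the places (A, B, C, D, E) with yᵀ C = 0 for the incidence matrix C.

Incidence matrix C (rows=places, cols=transitions):
       T0   T1   T2
    A  -2    0    0
    B   3    0    4
    C   0   -3    0
    D   0    0   -4
    E   0    3    0

Candidate y = [3, 2, 0, 2, 0]; check y·C column-wise:
  col T0: 3·-2 + 2·3 + 2·0 = 0
  col T1: 3·0 + 2·0 + 0·-3 + 2·0 + 0·3 = 0
  col T2: 3·0 + 2·4 + 2·-4 = 0

y = (A:3, B:2, C:0, D:2, E:0)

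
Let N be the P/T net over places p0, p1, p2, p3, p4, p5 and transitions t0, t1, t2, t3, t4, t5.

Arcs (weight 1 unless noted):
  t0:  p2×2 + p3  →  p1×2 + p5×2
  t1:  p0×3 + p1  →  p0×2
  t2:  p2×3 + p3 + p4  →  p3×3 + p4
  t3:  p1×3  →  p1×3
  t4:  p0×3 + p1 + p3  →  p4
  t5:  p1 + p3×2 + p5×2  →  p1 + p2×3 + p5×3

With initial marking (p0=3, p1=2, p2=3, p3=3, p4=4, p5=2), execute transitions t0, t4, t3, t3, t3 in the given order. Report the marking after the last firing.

(p0=0, p1=3, p2=1, p3=1, p4=5, p5=4)

step 1: fire t0:  (p0=3, p1=2, p2=3, p3=3, p4=4, p5=2) → (p0=3, p1=4, p2=1, p3=2, p4=4, p5=4)
step 2: fire t4:  (p0=3, p1=4, p2=1, p3=2, p4=4, p5=4) → (p0=0, p1=3, p2=1, p3=1, p4=5, p5=4)
step 3: fire t3:  (p0=0, p1=3, p2=1, p3=1, p4=5, p5=4) → (p0=0, p1=3, p2=1, p3=1, p4=5, p5=4)
step 4: fire t3:  (p0=0, p1=3, p2=1, p3=1, p4=5, p5=4) → (p0=0, p1=3, p2=1, p3=1, p4=5, p5=4)
step 5: fire t3:  (p0=0, p1=3, p2=1, p3=1, p4=5, p5=4) → (p0=0, p1=3, p2=1, p3=1, p4=5, p5=4)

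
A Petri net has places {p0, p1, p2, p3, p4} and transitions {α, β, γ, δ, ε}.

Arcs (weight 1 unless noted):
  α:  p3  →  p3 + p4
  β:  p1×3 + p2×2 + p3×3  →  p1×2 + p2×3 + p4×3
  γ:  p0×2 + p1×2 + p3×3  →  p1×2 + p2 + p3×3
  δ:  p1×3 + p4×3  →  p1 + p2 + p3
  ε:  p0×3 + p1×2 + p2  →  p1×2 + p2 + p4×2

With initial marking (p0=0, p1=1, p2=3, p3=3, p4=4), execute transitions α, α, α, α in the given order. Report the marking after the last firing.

(p0=0, p1=1, p2=3, p3=3, p4=8)

step 1: fire α:  (p0=0, p1=1, p2=3, p3=3, p4=4) → (p0=0, p1=1, p2=3, p3=3, p4=5)
step 2: fire α:  (p0=0, p1=1, p2=3, p3=3, p4=5) → (p0=0, p1=1, p2=3, p3=3, p4=6)
step 3: fire α:  (p0=0, p1=1, p2=3, p3=3, p4=6) → (p0=0, p1=1, p2=3, p3=3, p4=7)
step 4: fire α:  (p0=0, p1=1, p2=3, p3=3, p4=7) → (p0=0, p1=1, p2=3, p3=3, p4=8)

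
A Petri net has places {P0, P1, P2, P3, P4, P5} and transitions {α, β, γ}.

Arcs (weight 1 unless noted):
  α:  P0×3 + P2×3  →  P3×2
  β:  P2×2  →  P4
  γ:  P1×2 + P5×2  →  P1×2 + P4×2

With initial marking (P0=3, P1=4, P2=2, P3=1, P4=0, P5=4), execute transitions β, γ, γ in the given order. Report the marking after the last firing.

(P0=3, P1=4, P2=0, P3=1, P4=5, P5=0)

step 1: fire β:  (P0=3, P1=4, P2=2, P3=1, P4=0, P5=4) → (P0=3, P1=4, P2=0, P3=1, P4=1, P5=4)
step 2: fire γ:  (P0=3, P1=4, P2=0, P3=1, P4=1, P5=4) → (P0=3, P1=4, P2=0, P3=1, P4=3, P5=2)
step 3: fire γ:  (P0=3, P1=4, P2=0, P3=1, P4=3, P5=2) → (P0=3, P1=4, P2=0, P3=1, P4=5, P5=0)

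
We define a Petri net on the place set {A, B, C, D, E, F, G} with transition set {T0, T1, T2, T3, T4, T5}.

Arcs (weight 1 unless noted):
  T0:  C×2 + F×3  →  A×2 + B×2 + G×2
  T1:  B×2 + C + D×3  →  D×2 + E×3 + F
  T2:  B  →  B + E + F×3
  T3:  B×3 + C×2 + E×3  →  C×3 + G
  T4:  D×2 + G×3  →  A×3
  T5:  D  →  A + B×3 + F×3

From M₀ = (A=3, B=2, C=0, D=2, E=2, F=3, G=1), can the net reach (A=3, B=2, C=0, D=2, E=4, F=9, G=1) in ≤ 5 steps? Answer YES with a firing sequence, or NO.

YES — reachable via ⟨T2, T2⟩ (2 firings)

step 1: fire T2:  (A=3, B=2, C=0, D=2, E=2, F=3, G=1) → (A=3, B=2, C=0, D=2, E=3, F=6, G=1)
step 2: fire T2:  (A=3, B=2, C=0, D=2, E=3, F=6, G=1) → (A=3, B=2, C=0, D=2, E=4, F=9, G=1)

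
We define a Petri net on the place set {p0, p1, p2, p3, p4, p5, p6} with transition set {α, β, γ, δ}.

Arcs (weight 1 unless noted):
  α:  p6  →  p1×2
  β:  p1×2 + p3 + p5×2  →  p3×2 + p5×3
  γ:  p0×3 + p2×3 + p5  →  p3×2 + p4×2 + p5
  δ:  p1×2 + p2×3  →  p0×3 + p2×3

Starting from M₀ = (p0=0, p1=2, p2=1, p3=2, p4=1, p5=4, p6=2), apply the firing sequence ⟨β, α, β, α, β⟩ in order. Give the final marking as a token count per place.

step 1: fire β:  (p0=0, p1=2, p2=1, p3=2, p4=1, p5=4, p6=2) → (p0=0, p1=0, p2=1, p3=3, p4=1, p5=5, p6=2)
step 2: fire α:  (p0=0, p1=0, p2=1, p3=3, p4=1, p5=5, p6=2) → (p0=0, p1=2, p2=1, p3=3, p4=1, p5=5, p6=1)
step 3: fire β:  (p0=0, p1=2, p2=1, p3=3, p4=1, p5=5, p6=1) → (p0=0, p1=0, p2=1, p3=4, p4=1, p5=6, p6=1)
step 4: fire α:  (p0=0, p1=0, p2=1, p3=4, p4=1, p5=6, p6=1) → (p0=0, p1=2, p2=1, p3=4, p4=1, p5=6, p6=0)
step 5: fire β:  (p0=0, p1=2, p2=1, p3=4, p4=1, p5=6, p6=0) → (p0=0, p1=0, p2=1, p3=5, p4=1, p5=7, p6=0)

(p0=0, p1=0, p2=1, p3=5, p4=1, p5=7, p6=0)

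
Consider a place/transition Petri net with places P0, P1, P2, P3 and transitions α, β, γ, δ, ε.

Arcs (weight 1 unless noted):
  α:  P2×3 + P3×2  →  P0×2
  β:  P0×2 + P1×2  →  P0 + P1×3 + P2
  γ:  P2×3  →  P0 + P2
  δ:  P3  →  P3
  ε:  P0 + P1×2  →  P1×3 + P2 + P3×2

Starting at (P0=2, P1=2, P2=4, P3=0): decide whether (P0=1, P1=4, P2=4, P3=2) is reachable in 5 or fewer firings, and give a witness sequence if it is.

YES — reachable via ⟨β, γ, ε⟩ (3 firings)

step 1: fire β:  (P0=2, P1=2, P2=4, P3=0) → (P0=1, P1=3, P2=5, P3=0)
step 2: fire γ:  (P0=1, P1=3, P2=5, P3=0) → (P0=2, P1=3, P2=3, P3=0)
step 3: fire ε:  (P0=2, P1=3, P2=3, P3=0) → (P0=1, P1=4, P2=4, P3=2)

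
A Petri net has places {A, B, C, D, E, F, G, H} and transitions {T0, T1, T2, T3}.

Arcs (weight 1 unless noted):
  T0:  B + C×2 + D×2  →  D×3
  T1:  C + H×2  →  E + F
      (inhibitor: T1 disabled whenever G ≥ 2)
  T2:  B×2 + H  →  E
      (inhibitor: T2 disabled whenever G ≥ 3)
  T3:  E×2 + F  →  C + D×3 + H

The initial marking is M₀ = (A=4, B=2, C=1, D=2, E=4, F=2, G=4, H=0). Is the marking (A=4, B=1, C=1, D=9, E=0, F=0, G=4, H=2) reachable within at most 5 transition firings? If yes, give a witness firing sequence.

step 1: fire T3:  (A=4, B=2, C=1, D=2, E=4, F=2, G=4, H=0) → (A=4, B=2, C=2, D=5, E=2, F=1, G=4, H=1)
step 2: fire T0:  (A=4, B=2, C=2, D=5, E=2, F=1, G=4, H=1) → (A=4, B=1, C=0, D=6, E=2, F=1, G=4, H=1)
step 3: fire T3:  (A=4, B=1, C=0, D=6, E=2, F=1, G=4, H=1) → (A=4, B=1, C=1, D=9, E=0, F=0, G=4, H=2)

YES — reachable via ⟨T3, T0, T3⟩ (3 firings)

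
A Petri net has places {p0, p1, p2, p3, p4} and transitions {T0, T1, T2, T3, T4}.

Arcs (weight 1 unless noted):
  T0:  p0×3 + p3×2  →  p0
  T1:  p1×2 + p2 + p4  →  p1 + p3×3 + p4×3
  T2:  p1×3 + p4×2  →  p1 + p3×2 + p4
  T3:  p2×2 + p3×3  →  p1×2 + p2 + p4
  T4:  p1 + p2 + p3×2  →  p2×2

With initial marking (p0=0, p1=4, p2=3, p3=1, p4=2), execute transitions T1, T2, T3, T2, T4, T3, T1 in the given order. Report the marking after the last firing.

(p0=0, p1=1, p2=0, p3=3, p4=6)

step 1: fire T1:  (p0=0, p1=4, p2=3, p3=1, p4=2) → (p0=0, p1=3, p2=2, p3=4, p4=4)
step 2: fire T2:  (p0=0, p1=3, p2=2, p3=4, p4=4) → (p0=0, p1=1, p2=2, p3=6, p4=3)
step 3: fire T3:  (p0=0, p1=1, p2=2, p3=6, p4=3) → (p0=0, p1=3, p2=1, p3=3, p4=4)
step 4: fire T2:  (p0=0, p1=3, p2=1, p3=3, p4=4) → (p0=0, p1=1, p2=1, p3=5, p4=3)
step 5: fire T4:  (p0=0, p1=1, p2=1, p3=5, p4=3) → (p0=0, p1=0, p2=2, p3=3, p4=3)
step 6: fire T3:  (p0=0, p1=0, p2=2, p3=3, p4=3) → (p0=0, p1=2, p2=1, p3=0, p4=4)
step 7: fire T1:  (p0=0, p1=2, p2=1, p3=0, p4=4) → (p0=0, p1=1, p2=0, p3=3, p4=6)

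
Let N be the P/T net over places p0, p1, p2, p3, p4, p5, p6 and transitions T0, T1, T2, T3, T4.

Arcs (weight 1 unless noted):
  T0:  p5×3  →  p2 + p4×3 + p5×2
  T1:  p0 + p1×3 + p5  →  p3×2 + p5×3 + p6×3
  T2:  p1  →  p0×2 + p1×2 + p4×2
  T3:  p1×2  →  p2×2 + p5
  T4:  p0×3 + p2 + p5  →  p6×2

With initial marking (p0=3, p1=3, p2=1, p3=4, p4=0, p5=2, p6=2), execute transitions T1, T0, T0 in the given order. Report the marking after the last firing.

(p0=2, p1=0, p2=3, p3=6, p4=6, p5=2, p6=5)

step 1: fire T1:  (p0=3, p1=3, p2=1, p3=4, p4=0, p5=2, p6=2) → (p0=2, p1=0, p2=1, p3=6, p4=0, p5=4, p6=5)
step 2: fire T0:  (p0=2, p1=0, p2=1, p3=6, p4=0, p5=4, p6=5) → (p0=2, p1=0, p2=2, p3=6, p4=3, p5=3, p6=5)
step 3: fire T0:  (p0=2, p1=0, p2=2, p3=6, p4=3, p5=3, p6=5) → (p0=2, p1=0, p2=3, p3=6, p4=6, p5=2, p6=5)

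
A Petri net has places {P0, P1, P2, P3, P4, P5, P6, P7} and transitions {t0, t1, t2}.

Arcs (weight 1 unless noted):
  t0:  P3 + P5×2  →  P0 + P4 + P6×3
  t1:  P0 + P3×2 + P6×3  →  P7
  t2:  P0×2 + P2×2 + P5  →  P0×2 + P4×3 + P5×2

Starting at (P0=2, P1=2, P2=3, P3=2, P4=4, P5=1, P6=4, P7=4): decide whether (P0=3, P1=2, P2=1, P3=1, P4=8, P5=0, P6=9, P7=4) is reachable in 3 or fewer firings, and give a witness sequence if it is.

NO — not reachable within 3 firings

depth 0: 1 marking
depth 1: 3 markings reached so far
depth 2: 5 markings reached so far
depth 3: 5 markings reached so far
(frontier empty at depth 3; search complete)
target is not among the 5 markings reachable within 3 steps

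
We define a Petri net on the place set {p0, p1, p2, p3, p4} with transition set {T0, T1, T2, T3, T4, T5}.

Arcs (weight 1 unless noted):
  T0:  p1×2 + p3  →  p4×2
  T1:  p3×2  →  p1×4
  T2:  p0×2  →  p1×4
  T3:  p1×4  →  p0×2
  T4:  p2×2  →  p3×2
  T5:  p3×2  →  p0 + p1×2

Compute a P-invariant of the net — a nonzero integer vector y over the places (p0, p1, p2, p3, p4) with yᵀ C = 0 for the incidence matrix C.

Incidence matrix C (rows=places, cols=transitions):
       T0   T1   T2   T3   T4   T5
   p0   0    0   -2    2    0    1
   p1  -2    4    4   -4    0    2
   p2   0    0    0    0   -2    0
   p3  -1   -2    0    0    2   -2
   p4   2    0    0    0    0    0

Candidate y = [2, 1, 2, 2, 2]; check y·C column-wise:
  col T0: 2·0 + 1·-2 + 2·0 + 2·-1 + 2·2 = 0
  col T1: 2·0 + 1·4 + 2·0 + 2·-2 + 2·0 = 0
  col T2: 2·-2 + 1·4 + 2·0 + 2·0 + 2·0 = 0
  col T3: 2·2 + 1·-4 + 2·0 + 2·0 + 2·0 = 0
  col T4: 2·0 + 1·0 + 2·-2 + 2·2 + 2·0 = 0
  col T5: 2·1 + 1·2 + 2·0 + 2·-2 + 2·0 = 0

y = (p0:2, p1:1, p2:2, p3:2, p4:2)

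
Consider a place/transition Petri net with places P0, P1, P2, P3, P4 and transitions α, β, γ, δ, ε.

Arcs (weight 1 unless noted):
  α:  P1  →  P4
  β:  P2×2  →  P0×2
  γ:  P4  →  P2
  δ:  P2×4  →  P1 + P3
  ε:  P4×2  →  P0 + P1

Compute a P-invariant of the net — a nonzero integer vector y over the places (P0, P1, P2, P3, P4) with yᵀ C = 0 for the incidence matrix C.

y = (P0:1, P1:1, P2:1, P3:3, P4:1)

Incidence matrix C (rows=places, cols=transitions):
        α    β    γ    δ    ε
   P0   0    2    0    0    1
   P1  -1    0    0    1    1
   P2   0   -2    1   -4    0
   P3   0    0    0    1    0
   P4   1    0   -1    0   -2

Candidate y = [1, 1, 1, 3, 1]; check y·C column-wise:
  col α: 1·0 + 1·-1 + 1·0 + 3·0 + 1·1 = 0
  col β: 1·2 + 1·0 + 1·-2 + 3·0 + 1·0 = 0
  col γ: 1·0 + 1·0 + 1·1 + 3·0 + 1·-1 = 0
  col δ: 1·0 + 1·1 + 1·-4 + 3·1 + 1·0 = 0
  col ε: 1·1 + 1·1 + 1·0 + 3·0 + 1·-2 = 0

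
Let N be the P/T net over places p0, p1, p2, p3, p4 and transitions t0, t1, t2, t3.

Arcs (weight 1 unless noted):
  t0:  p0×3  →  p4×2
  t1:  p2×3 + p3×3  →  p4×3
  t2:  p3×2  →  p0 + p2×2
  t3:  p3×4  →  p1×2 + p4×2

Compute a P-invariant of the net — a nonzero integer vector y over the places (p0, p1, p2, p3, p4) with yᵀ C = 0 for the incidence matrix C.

Incidence matrix C (rows=places, cols=transitions):
       t0   t1   t2   t3
   p0  -3    0    1    0
   p1   0    0    0    2
   p2   0   -3    2    0
   p3   0   -3   -2   -4
   p4   2    3    0    2

Candidate y = [2, 1, 1, 2, 3]; check y·C column-wise:
  col t0: 2·-3 + 1·0 + 1·0 + 2·0 + 3·2 = 0
  col t1: 2·0 + 1·0 + 1·-3 + 2·-3 + 3·3 = 0
  col t2: 2·1 + 1·0 + 1·2 + 2·-2 + 3·0 = 0
  col t3: 2·0 + 1·2 + 1·0 + 2·-4 + 3·2 = 0

y = (p0:2, p1:1, p2:1, p3:2, p4:3)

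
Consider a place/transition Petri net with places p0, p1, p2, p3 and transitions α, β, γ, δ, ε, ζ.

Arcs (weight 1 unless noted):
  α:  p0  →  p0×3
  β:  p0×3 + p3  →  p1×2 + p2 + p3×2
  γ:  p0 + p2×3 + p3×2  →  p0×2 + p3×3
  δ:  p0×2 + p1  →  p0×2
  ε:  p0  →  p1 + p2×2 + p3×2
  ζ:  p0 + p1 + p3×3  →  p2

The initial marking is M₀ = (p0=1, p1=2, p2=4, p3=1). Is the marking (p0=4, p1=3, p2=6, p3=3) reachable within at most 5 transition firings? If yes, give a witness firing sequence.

step 1: fire α:  (p0=1, p1=2, p2=4, p3=1) → (p0=3, p1=2, p2=4, p3=1)
step 2: fire α:  (p0=3, p1=2, p2=4, p3=1) → (p0=5, p1=2, p2=4, p3=1)
step 3: fire ε:  (p0=5, p1=2, p2=4, p3=1) → (p0=4, p1=3, p2=6, p3=3)

YES — reachable via ⟨α, α, ε⟩ (3 firings)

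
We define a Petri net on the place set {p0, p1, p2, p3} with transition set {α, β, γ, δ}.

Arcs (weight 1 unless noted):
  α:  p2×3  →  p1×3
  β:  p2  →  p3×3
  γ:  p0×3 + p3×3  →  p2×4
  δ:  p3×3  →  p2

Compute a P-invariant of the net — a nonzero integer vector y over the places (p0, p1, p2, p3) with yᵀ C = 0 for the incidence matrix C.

Incidence matrix C (rows=places, cols=transitions):
        α    β    γ    δ
   p0   0    0   -3    0
   p1   3    0    0    0
   p2  -3   -1    4    1
   p3   0    3   -3   -3

Candidate y = [3, 3, 3, 1]; check y·C column-wise:
  col α: 3·0 + 3·3 + 3·-3 + 1·0 = 0
  col β: 3·0 + 3·0 + 3·-1 + 1·3 = 0
  col γ: 3·-3 + 3·0 + 3·4 + 1·-3 = 0
  col δ: 3·0 + 3·0 + 3·1 + 1·-3 = 0

y = (p0:3, p1:3, p2:3, p3:1)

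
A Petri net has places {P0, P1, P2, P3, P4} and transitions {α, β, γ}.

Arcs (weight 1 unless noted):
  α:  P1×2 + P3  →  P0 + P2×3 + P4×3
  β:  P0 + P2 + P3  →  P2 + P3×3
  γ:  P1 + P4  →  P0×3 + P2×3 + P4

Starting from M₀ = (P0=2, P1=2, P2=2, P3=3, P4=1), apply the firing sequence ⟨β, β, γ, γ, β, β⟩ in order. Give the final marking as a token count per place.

step 1: fire β:  (P0=2, P1=2, P2=2, P3=3, P4=1) → (P0=1, P1=2, P2=2, P3=5, P4=1)
step 2: fire β:  (P0=1, P1=2, P2=2, P3=5, P4=1) → (P0=0, P1=2, P2=2, P3=7, P4=1)
step 3: fire γ:  (P0=0, P1=2, P2=2, P3=7, P4=1) → (P0=3, P1=1, P2=5, P3=7, P4=1)
step 4: fire γ:  (P0=3, P1=1, P2=5, P3=7, P4=1) → (P0=6, P1=0, P2=8, P3=7, P4=1)
step 5: fire β:  (P0=6, P1=0, P2=8, P3=7, P4=1) → (P0=5, P1=0, P2=8, P3=9, P4=1)
step 6: fire β:  (P0=5, P1=0, P2=8, P3=9, P4=1) → (P0=4, P1=0, P2=8, P3=11, P4=1)

(P0=4, P1=0, P2=8, P3=11, P4=1)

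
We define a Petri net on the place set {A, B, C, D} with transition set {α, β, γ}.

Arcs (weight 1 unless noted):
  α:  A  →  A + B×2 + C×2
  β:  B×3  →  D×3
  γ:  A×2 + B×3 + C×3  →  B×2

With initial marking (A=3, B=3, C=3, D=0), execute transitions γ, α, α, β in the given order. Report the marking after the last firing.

step 1: fire γ:  (A=3, B=3, C=3, D=0) → (A=1, B=2, C=0, D=0)
step 2: fire α:  (A=1, B=2, C=0, D=0) → (A=1, B=4, C=2, D=0)
step 3: fire α:  (A=1, B=4, C=2, D=0) → (A=1, B=6, C=4, D=0)
step 4: fire β:  (A=1, B=6, C=4, D=0) → (A=1, B=3, C=4, D=3)

(A=1, B=3, C=4, D=3)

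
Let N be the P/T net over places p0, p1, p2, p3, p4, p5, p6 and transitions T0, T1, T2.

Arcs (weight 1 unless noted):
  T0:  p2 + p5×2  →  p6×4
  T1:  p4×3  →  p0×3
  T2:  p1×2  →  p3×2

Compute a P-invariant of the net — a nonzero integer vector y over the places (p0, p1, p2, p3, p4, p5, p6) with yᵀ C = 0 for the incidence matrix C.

Incidence matrix C (rows=places, cols=transitions):
       T0   T1   T2
   p0   0    3    0
   p1   0    0   -2
   p2  -1    0    0
   p3   0    0    2
   p4   0   -3    0
   p5  -2    0    0
   p6   4    0    0

Candidate y = [0, 1, 0, 1, 0, 0, 0]; check y·C column-wise:
  col T0: 1·0 + 0·-1 + 1·0 + 0·-2 + 0·4 = 0
  col T1: 0·3 + 1·0 + 1·0 + 0·-3 = 0
  col T2: 1·-2 + 1·2 = 0

y = (p0:0, p1:1, p2:0, p3:1, p4:0, p5:0, p6:0)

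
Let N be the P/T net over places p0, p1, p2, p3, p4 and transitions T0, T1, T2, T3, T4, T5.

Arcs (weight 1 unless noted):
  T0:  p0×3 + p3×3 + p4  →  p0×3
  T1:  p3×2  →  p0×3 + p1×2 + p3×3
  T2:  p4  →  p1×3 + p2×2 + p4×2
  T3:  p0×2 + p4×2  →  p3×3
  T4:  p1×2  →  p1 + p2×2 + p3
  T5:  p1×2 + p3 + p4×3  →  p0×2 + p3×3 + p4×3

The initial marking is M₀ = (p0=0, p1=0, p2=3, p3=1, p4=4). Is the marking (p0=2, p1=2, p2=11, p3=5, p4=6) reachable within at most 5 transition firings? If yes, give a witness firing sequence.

step 1: fire T2:  (p0=0, p1=0, p2=3, p3=1, p4=4) → (p0=0, p1=3, p2=5, p3=1, p4=5)
step 2: fire T2:  (p0=0, p1=3, p2=5, p3=1, p4=5) → (p0=0, p1=6, p2=7, p3=1, p4=6)
step 3: fire T4:  (p0=0, p1=6, p2=7, p3=1, p4=6) → (p0=0, p1=5, p2=9, p3=2, p4=6)
step 4: fire T4:  (p0=0, p1=5, p2=9, p3=2, p4=6) → (p0=0, p1=4, p2=11, p3=3, p4=6)
step 5: fire T5:  (p0=0, p1=4, p2=11, p3=3, p4=6) → (p0=2, p1=2, p2=11, p3=5, p4=6)

YES — reachable via ⟨T2, T2, T4, T4, T5⟩ (5 firings)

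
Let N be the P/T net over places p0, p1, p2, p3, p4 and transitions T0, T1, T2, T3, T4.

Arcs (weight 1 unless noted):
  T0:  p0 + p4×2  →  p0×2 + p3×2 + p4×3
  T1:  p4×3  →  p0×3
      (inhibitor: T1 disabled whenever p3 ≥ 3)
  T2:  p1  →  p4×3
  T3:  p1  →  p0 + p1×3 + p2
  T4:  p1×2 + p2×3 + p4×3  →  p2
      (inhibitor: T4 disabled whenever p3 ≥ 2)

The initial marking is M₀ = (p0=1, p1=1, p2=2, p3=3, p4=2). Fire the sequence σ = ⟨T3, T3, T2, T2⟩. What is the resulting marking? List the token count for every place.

(p0=3, p1=3, p2=4, p3=3, p4=8)

step 1: fire T3:  (p0=1, p1=1, p2=2, p3=3, p4=2) → (p0=2, p1=3, p2=3, p3=3, p4=2)
step 2: fire T3:  (p0=2, p1=3, p2=3, p3=3, p4=2) → (p0=3, p1=5, p2=4, p3=3, p4=2)
step 3: fire T2:  (p0=3, p1=5, p2=4, p3=3, p4=2) → (p0=3, p1=4, p2=4, p3=3, p4=5)
step 4: fire T2:  (p0=3, p1=4, p2=4, p3=3, p4=5) → (p0=3, p1=3, p2=4, p3=3, p4=8)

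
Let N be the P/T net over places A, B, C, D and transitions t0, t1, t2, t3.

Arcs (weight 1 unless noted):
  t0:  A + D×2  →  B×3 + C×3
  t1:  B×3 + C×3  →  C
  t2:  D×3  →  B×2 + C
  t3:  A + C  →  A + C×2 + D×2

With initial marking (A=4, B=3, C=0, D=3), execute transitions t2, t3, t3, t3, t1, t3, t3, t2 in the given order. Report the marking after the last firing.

(A=4, B=4, C=5, D=7)

step 1: fire t2:  (A=4, B=3, C=0, D=3) → (A=4, B=5, C=1, D=0)
step 2: fire t3:  (A=4, B=5, C=1, D=0) → (A=4, B=5, C=2, D=2)
step 3: fire t3:  (A=4, B=5, C=2, D=2) → (A=4, B=5, C=3, D=4)
step 4: fire t3:  (A=4, B=5, C=3, D=4) → (A=4, B=5, C=4, D=6)
step 5: fire t1:  (A=4, B=5, C=4, D=6) → (A=4, B=2, C=2, D=6)
step 6: fire t3:  (A=4, B=2, C=2, D=6) → (A=4, B=2, C=3, D=8)
step 7: fire t3:  (A=4, B=2, C=3, D=8) → (A=4, B=2, C=4, D=10)
step 8: fire t2:  (A=4, B=2, C=4, D=10) → (A=4, B=4, C=5, D=7)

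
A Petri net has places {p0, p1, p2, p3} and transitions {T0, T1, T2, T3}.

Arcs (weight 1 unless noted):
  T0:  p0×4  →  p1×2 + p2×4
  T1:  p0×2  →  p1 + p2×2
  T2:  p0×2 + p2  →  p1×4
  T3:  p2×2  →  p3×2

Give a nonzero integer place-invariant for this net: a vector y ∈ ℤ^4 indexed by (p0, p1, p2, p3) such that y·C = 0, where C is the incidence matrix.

y = (p0:3, p1:2, p2:2, p3:2)

Incidence matrix C (rows=places, cols=transitions):
       T0   T1   T2   T3
   p0  -4   -2   -2    0
   p1   2    1    4    0
   p2   4    2   -1   -2
   p3   0    0    0    2

Candidate y = [3, 2, 2, 2]; check y·C column-wise:
  col T0: 3·-4 + 2·2 + 2·4 + 2·0 = 0
  col T1: 3·-2 + 2·1 + 2·2 + 2·0 = 0
  col T2: 3·-2 + 2·4 + 2·-1 + 2·0 = 0
  col T3: 3·0 + 2·0 + 2·-2 + 2·2 = 0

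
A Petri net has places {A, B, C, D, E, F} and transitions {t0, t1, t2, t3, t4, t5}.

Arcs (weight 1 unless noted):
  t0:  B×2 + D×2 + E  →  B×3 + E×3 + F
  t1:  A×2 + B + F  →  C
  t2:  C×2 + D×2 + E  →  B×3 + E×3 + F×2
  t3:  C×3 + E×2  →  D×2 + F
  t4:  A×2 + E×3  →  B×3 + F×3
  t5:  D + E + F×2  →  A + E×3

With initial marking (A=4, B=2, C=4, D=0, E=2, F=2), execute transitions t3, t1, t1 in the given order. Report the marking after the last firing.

(A=0, B=0, C=3, D=2, E=0, F=1)

step 1: fire t3:  (A=4, B=2, C=4, D=0, E=2, F=2) → (A=4, B=2, C=1, D=2, E=0, F=3)
step 2: fire t1:  (A=4, B=2, C=1, D=2, E=0, F=3) → (A=2, B=1, C=2, D=2, E=0, F=2)
step 3: fire t1:  (A=2, B=1, C=2, D=2, E=0, F=2) → (A=0, B=0, C=3, D=2, E=0, F=1)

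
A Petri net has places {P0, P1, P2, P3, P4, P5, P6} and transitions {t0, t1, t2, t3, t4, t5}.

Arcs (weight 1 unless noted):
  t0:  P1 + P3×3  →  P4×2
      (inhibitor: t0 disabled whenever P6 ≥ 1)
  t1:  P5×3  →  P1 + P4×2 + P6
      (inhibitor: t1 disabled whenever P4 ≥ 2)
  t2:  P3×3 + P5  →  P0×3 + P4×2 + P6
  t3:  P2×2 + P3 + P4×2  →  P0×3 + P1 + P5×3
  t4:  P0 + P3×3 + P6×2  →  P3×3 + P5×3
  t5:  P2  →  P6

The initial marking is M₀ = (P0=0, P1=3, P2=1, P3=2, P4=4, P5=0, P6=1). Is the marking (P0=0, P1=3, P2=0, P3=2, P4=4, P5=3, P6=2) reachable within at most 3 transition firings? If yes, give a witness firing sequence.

NO — not reachable within 3 firings

depth 0: 1 marking
depth 1: 2 markings reached so far
depth 2: 2 markings reached so far
(frontier empty at depth 2; search complete)
target is not among the 2 markings reachable within 3 steps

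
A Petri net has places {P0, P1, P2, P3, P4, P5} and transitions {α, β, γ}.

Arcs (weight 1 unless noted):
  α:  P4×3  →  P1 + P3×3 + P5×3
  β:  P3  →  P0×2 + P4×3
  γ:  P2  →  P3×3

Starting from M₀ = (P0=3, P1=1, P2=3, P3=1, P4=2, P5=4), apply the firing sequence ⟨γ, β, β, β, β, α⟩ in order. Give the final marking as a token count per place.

step 1: fire γ:  (P0=3, P1=1, P2=3, P3=1, P4=2, P5=4) → (P0=3, P1=1, P2=2, P3=4, P4=2, P5=4)
step 2: fire β:  (P0=3, P1=1, P2=2, P3=4, P4=2, P5=4) → (P0=5, P1=1, P2=2, P3=3, P4=5, P5=4)
step 3: fire β:  (P0=5, P1=1, P2=2, P3=3, P4=5, P5=4) → (P0=7, P1=1, P2=2, P3=2, P4=8, P5=4)
step 4: fire β:  (P0=7, P1=1, P2=2, P3=2, P4=8, P5=4) → (P0=9, P1=1, P2=2, P3=1, P4=11, P5=4)
step 5: fire β:  (P0=9, P1=1, P2=2, P3=1, P4=11, P5=4) → (P0=11, P1=1, P2=2, P3=0, P4=14, P5=4)
step 6: fire α:  (P0=11, P1=1, P2=2, P3=0, P4=14, P5=4) → (P0=11, P1=2, P2=2, P3=3, P4=11, P5=7)

(P0=11, P1=2, P2=2, P3=3, P4=11, P5=7)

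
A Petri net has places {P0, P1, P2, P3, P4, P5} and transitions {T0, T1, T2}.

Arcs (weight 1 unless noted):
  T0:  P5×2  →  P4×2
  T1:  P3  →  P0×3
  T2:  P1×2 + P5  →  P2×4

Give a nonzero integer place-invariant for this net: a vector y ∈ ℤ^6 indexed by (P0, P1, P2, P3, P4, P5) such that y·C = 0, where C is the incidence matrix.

y = (P0:0, P1:2, P2:1, P3:0, P4:0, P5:0)

Incidence matrix C (rows=places, cols=transitions):
       T0   T1   T2
   P0   0    3    0
   P1   0    0   -2
   P2   0    0    4
   P3   0   -1    0
   P4   2    0    0
   P5  -2    0   -1

Candidate y = [0, 2, 1, 0, 0, 0]; check y·C column-wise:
  col T0: 2·0 + 1·0 + 0·2 + 0·-2 = 0
  col T1: 0·3 + 2·0 + 1·0 + 0·-1 = 0
  col T2: 2·-2 + 1·4 + 0·-1 = 0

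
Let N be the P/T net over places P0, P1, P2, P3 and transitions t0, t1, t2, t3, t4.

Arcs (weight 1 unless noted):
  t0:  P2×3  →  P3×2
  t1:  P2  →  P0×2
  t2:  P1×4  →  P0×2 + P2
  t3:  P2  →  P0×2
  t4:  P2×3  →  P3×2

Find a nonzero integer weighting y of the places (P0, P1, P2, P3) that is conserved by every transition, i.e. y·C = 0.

y = (P0:1, P1:1, P2:2, P3:3)

Incidence matrix C (rows=places, cols=transitions):
       t0   t1   t2   t3   t4
   P0   0    2    2    2    0
   P1   0    0   -4    0    0
   P2  -3   -1    1   -1   -3
   P3   2    0    0    0    2

Candidate y = [1, 1, 2, 3]; check y·C column-wise:
  col t0: 1·0 + 1·0 + 2·-3 + 3·2 = 0
  col t1: 1·2 + 1·0 + 2·-1 + 3·0 = 0
  col t2: 1·2 + 1·-4 + 2·1 + 3·0 = 0
  col t3: 1·2 + 1·0 + 2·-1 + 3·0 = 0
  col t4: 1·0 + 1·0 + 2·-3 + 3·2 = 0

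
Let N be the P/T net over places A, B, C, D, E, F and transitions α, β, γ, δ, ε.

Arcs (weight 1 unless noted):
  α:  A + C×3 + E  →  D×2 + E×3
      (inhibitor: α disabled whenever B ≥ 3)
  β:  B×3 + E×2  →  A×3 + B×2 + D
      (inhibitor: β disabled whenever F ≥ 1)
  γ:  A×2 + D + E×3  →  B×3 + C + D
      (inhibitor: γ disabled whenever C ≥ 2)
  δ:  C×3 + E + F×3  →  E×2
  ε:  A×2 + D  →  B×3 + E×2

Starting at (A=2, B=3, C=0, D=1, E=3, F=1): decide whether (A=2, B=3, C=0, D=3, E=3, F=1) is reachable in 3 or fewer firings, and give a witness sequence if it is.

NO — not reachable within 3 firings

depth 0: 1 marking
depth 1: 3 markings reached so far
depth 2: 3 markings reached so far
(frontier empty at depth 2; search complete)
target is not among the 3 markings reachable within 3 steps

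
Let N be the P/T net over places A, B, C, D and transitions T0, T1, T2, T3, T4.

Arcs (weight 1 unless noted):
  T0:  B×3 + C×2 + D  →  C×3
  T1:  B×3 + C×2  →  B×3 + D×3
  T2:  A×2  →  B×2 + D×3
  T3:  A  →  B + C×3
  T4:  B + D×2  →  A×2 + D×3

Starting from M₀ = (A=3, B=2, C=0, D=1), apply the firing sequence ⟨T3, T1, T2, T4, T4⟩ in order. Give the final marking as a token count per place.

(A=4, B=3, C=1, D=9)

step 1: fire T3:  (A=3, B=2, C=0, D=1) → (A=2, B=3, C=3, D=1)
step 2: fire T1:  (A=2, B=3, C=3, D=1) → (A=2, B=3, C=1, D=4)
step 3: fire T2:  (A=2, B=3, C=1, D=4) → (A=0, B=5, C=1, D=7)
step 4: fire T4:  (A=0, B=5, C=1, D=7) → (A=2, B=4, C=1, D=8)
step 5: fire T4:  (A=2, B=4, C=1, D=8) → (A=4, B=3, C=1, D=9)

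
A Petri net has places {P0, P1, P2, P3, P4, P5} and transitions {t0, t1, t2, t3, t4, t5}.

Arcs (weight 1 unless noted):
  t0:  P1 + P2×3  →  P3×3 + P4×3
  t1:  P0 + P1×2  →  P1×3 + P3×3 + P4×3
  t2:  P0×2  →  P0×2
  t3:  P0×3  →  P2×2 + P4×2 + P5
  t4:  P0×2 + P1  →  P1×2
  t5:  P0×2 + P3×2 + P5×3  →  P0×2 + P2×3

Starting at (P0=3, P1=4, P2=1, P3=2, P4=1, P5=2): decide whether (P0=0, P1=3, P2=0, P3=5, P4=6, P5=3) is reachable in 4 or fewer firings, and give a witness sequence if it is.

YES — reachable via ⟨t3, t0⟩ (2 firings)

step 1: fire t3:  (P0=3, P1=4, P2=1, P3=2, P4=1, P5=2) → (P0=0, P1=4, P2=3, P3=2, P4=3, P5=3)
step 2: fire t0:  (P0=0, P1=4, P2=3, P3=2, P4=3, P5=3) → (P0=0, P1=3, P2=0, P3=5, P4=6, P5=3)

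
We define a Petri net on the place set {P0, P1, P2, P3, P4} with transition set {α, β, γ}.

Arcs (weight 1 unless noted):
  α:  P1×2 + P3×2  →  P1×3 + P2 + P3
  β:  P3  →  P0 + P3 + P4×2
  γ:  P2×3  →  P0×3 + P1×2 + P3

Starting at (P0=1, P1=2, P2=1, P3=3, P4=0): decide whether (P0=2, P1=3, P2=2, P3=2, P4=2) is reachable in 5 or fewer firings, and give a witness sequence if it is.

step 1: fire α:  (P0=1, P1=2, P2=1, P3=3, P4=0) → (P0=1, P1=3, P2=2, P3=2, P4=0)
step 2: fire β:  (P0=1, P1=3, P2=2, P3=2, P4=0) → (P0=2, P1=3, P2=2, P3=2, P4=2)

YES — reachable via ⟨α, β⟩ (2 firings)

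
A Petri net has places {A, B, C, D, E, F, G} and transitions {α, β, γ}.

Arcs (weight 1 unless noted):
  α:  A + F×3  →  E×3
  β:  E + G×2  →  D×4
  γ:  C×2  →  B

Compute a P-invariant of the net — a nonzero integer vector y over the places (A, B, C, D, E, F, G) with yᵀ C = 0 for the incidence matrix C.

y = (A:0, B:2, C:1, D:0, E:0, F:0, G:0)

Incidence matrix C (rows=places, cols=transitions):
        α    β    γ
    A  -1    0    0
    B   0    0    1
    C   0    0   -2
    D   0    4    0
    E   3   -1    0
    F  -3    0    0
    G   0   -2    0

Candidate y = [0, 2, 1, 0, 0, 0, 0]; check y·C column-wise:
  col α: 0·-1 + 2·0 + 1·0 + 0·3 + 0·-3 = 0
  col β: 2·0 + 1·0 + 0·4 + 0·-1 + 0·-2 = 0
  col γ: 2·1 + 1·-2 = 0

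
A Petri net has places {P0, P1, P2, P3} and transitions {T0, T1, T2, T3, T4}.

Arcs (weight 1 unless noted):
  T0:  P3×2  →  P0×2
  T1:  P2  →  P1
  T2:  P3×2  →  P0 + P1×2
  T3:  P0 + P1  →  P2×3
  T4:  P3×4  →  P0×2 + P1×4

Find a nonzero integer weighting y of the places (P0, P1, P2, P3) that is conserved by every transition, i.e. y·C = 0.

Incidence matrix C (rows=places, cols=transitions):
       T0   T1   T2   T3   T4
   P0   2    0    1   -1    2
   P1   0    1    2   -1    4
   P2   0   -1    0    3    0
   P3  -2    0   -2    0   -4

Candidate y = [2, 1, 1, 2]; check y·C column-wise:
  col T0: 2·2 + 1·0 + 1·0 + 2·-2 = 0
  col T1: 2·0 + 1·1 + 1·-1 + 2·0 = 0
  col T2: 2·1 + 1·2 + 1·0 + 2·-2 = 0
  col T3: 2·-1 + 1·-1 + 1·3 + 2·0 = 0
  col T4: 2·2 + 1·4 + 1·0 + 2·-4 = 0

y = (P0:2, P1:1, P2:1, P3:2)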